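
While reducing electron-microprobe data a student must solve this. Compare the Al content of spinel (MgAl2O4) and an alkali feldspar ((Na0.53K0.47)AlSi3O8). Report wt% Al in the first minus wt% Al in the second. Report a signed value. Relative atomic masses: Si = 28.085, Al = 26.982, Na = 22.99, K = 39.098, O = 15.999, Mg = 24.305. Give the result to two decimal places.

M(MgAl2O4) = 142.265 g/mol, so wt% Al = 53.964/142.265 × 100 = 37.93%.
M((Na0.53K0.47)AlSi3O8) = 269.790 g/mol, so wt% Al = 26.982/269.790 × 100 = 10.00%.
37.93 − 10.00 = 27.93 pp.

27.93 percentage points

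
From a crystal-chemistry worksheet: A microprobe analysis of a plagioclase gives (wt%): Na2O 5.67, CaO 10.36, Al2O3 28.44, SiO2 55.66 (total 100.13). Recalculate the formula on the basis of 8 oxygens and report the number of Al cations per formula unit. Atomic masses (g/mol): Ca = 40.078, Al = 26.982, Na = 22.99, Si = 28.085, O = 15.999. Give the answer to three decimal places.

1.505 Al apfu

Na2O: 5.67/61.979 = 0.09148 mol → 0.18296 mol Na, 0.09148 mol O.
CaO: 10.36/56.077 = 0.18475 mol → 0.18475 mol Ca, 0.18475 mol O.
Al2O3: 28.44/101.961 = 0.27893 mol → 0.55786 mol Al, 0.83679 mol O.
SiO2: 55.66/60.083 = 0.92639 mol → 0.92639 mol Si, 1.85278 mol O.
Total oxygen = 2.96580 mol. Normalization factor = 8/2.96580 = 2.69742.
Al per 8 O = 0.55786 × 2.69742 = 1.505.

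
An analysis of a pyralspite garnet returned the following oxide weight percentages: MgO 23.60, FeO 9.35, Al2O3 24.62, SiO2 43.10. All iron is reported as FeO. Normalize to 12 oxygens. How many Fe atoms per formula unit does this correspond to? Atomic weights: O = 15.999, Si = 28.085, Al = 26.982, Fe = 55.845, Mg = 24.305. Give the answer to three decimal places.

0.543 Fe apfu

23.60 wt% MgO ÷ 40.304 g/mol = 0.58555 mol, giving 0.58555 Mg and 0.58555 O.
9.35 wt% FeO ÷ 71.844 g/mol = 0.13014 mol, giving 0.13014 Fe and 0.13014 O.
24.62 wt% Al2O3 ÷ 101.961 g/mol = 0.24146 mol, giving 0.48292 Al and 0.72438 O.
43.10 wt% SiO2 ÷ 60.083 g/mol = 0.71734 mol, giving 0.71734 Si and 1.43468 O.
Oxygen sums to 2.87475; scaling by 12/2.87475 = 4.17428 puts the formula on 12 O.
Fe: 0.13014 × 4.17428 = 0.543 atoms per formula unit.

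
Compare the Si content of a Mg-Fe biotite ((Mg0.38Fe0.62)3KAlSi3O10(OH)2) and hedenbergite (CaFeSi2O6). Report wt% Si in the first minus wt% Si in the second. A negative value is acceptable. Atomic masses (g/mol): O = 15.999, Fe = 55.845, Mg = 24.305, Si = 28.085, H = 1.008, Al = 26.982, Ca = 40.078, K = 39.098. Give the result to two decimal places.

-4.94 percentage points

First mineral: 84.255 g Si in 475.918 g formula = 17.70 wt% Si.
Second mineral: 56.170 g Si in 248.087 g formula = 22.64 wt% Si.
17.70% − 22.64% gives a difference of -4.94 percentage points.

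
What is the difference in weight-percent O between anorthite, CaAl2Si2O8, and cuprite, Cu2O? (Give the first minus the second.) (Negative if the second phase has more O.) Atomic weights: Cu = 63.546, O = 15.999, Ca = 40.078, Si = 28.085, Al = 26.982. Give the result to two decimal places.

34.83 percentage points

O in CaAl2Si2O8: molar mass 278.204 g/mol; 8×15.999 = 127.992 g → 46.01 wt%.
O in Cu2O: molar mass 143.091 g/mol; 1×15.999 = 15.999 g → 11.18 wt%.
Difference = 46.01 − 11.18 = 34.83 percentage points.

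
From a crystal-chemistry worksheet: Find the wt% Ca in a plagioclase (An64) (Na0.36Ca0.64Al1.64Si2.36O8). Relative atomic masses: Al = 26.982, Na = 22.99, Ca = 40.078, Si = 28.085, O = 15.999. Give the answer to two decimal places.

9.41 weight percent

M(Na0.36Ca0.64Al1.64Si2.36O8) = 272.449 g/mol.
Ca contributes 0.64 × 40.078 = 25.650 g per mole.
25.650/272.449 = 0.0941 → 9.41%.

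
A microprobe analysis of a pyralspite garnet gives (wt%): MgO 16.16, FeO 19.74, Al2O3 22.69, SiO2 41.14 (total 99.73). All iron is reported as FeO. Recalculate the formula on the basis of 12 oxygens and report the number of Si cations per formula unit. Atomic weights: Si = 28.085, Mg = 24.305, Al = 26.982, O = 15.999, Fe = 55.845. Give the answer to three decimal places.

MgO (M=40.304): mol = 0.40095; Mg = 0.40095, O = 0.40095.
FeO (M=71.844): mol = 0.27476; Fe = 0.27476, O = 0.27476.
Al2O3 (M=101.961): mol = 0.22254; Al = 0.44508, O = 0.66762.
SiO2 (M=60.083): mol = 0.68472; Si = 0.68472, O = 1.36944.
ΣO = 2.71277; factor = 12/ΣO = 4.42352.
Si apfu = 0.68472 × 4.42352 = 3.029.

3.029 Si apfu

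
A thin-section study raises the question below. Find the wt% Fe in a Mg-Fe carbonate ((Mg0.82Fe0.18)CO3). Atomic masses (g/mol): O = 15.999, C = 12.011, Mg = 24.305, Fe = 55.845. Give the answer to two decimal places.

Formula mass = 0.82×24.305 + 0.18×55.845 + 1×12.011 + 3×15.999 = 89.990 g/mol, of which 10.052 g is Fe.
So Fe makes up 10.052/89.990 = 0.1117 of the mass, i.e. 11.17%.

11.17 weight percent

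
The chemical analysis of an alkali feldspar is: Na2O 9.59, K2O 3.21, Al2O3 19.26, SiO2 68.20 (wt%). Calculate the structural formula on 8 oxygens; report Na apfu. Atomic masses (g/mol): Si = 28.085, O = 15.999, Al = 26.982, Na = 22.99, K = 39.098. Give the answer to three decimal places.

9.59 wt% Na2O ÷ 61.979 g/mol = 0.15473 mol, giving 0.30946 Na and 0.15473 O.
3.21 wt% K2O ÷ 94.195 g/mol = 0.03408 mol, giving 0.06816 K and 0.03408 O.
19.26 wt% Al2O3 ÷ 101.961 g/mol = 0.18890 mol, giving 0.37780 Al and 0.56670 O.
68.20 wt% SiO2 ÷ 60.083 g/mol = 1.13510 mol, giving 1.13510 Si and 2.27020 O.
Oxygen sums to 3.02571; scaling by 8/3.02571 = 2.64401 puts the formula on 8 O.
Na: 0.30946 × 2.64401 = 0.818 atoms per formula unit.

0.818 Na apfu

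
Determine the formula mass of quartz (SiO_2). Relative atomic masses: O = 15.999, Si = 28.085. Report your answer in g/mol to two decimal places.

M = 1*28.085 + 2*15.999

60.08 g/mol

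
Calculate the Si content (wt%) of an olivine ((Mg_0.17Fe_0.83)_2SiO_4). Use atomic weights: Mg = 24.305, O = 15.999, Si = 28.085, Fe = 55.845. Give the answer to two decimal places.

Formula mass = 0.34×24.305 + 1.66×55.845 + 1×28.085 + 4×15.999 = 193.047 g/mol, of which 28.085 g is Si.
So Si makes up 28.085/193.047 = 0.1455 of the mass, i.e. 14.55%.

14.55 wt%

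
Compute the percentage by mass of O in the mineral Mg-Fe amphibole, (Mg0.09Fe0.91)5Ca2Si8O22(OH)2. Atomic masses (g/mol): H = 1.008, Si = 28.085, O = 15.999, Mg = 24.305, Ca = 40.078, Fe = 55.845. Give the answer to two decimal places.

40.17 weight percent

M((Mg0.09Fe0.91)5Ca2Si8O22(OH)2) = 955.860 g/mol.
O contributes 24 × 15.999 = 383.976 g per mole.
383.976/955.860 = 0.4017 → 40.17%.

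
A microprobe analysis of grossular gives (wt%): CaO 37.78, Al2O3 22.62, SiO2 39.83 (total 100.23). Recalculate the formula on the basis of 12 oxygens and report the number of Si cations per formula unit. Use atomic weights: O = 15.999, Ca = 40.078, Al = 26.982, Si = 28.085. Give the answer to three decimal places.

2.985 Si apfu

CaO: 37.78/56.077 = 0.67372 mol → 0.67372 mol Ca, 0.67372 mol O.
Al2O3: 22.62/101.961 = 0.22185 mol → 0.44370 mol Al, 0.66555 mol O.
SiO2: 39.83/60.083 = 0.66292 mol → 0.66292 mol Si, 1.32584 mol O.
Total oxygen = 2.66511 mol. Normalization factor = 12/2.66511 = 4.50263.
Si per 12 O = 0.66292 × 4.50263 = 2.985.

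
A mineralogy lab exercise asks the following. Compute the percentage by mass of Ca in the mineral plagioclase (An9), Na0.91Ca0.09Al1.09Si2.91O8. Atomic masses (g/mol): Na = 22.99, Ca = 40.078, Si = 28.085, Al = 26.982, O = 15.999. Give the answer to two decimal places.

1.37 weight percent

Formula mass = 0.91×22.99 + 0.09×40.078 + 1.09×26.982 + 2.91×28.085 + 8×15.999 = 263.658 g/mol, of which 3.607 g is Ca.
So Ca makes up 3.607/263.658 = 0.0137 of the mass, i.e. 1.37%.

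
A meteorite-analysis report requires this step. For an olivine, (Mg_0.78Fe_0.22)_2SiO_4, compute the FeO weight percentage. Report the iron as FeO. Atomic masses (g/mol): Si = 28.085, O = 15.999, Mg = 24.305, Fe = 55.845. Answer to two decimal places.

20.45 wt%

Formula mass = 154.569 g/mol.
0.44 Fe → 0.4400 mol FeO per formula unit; M(FeO) = 71.844, so FeO mass = 31.611 g.
31.611/154.569 × 100 = 20.45 wt%.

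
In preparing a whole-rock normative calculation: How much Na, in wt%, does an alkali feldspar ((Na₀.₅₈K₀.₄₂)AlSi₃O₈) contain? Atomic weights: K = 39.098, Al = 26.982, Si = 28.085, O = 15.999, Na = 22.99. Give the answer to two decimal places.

4.96 wt%

Formula mass = 0.58*22.99 + 0.42*39.098 + 1*26.982 + 3*28.085 + 8*15.999 = 268.984 g/mol, of which 13.334 g is Na.
So Na makes up 13.334/268.984 = 0.0496 of the mass, i.e. 4.96%.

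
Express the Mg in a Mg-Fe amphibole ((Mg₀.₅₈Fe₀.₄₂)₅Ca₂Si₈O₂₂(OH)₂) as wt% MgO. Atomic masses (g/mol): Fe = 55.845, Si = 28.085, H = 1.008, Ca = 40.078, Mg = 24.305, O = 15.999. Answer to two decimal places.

13.30 wt%

Formula mass = 878.587 g/mol.
2.90 Mg → 2.9000 mol MgO per formula unit; M(MgO) = 40.304, so MgO mass = 116.882 g.
116.882/878.587 × 100 = 13.30 wt%.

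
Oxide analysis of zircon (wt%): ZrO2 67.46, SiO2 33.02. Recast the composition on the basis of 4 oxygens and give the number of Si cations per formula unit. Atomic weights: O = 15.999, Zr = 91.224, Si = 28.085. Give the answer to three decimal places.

ZrO2: 67.46/123.222 = 0.54747 mol → 0.54747 mol Zr, 1.09494 mol O.
SiO2: 33.02/60.083 = 0.54957 mol → 0.54957 mol Si, 1.09914 mol O.
Total oxygen = 2.19408 mol. Normalization factor = 4/2.19408 = 1.82309.
Si per 4 O = 0.54957 × 1.82309 = 1.002.

1.002 Si apfu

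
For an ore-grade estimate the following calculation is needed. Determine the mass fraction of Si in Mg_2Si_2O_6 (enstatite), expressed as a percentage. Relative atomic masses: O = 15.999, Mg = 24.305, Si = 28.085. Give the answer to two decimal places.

27.98 wt%

Formula mass = 2·24.305 + 2·28.085 + 6·15.999 = 200.774 g/mol, of which 56.170 g is Si.
So Si makes up 56.170/200.774 = 0.2798 of the mass, i.e. 27.98%.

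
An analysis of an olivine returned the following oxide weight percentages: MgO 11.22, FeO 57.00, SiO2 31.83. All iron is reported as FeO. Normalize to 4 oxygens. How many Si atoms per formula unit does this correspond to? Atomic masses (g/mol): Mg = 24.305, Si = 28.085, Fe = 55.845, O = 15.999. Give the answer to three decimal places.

MgO: 11.22/40.304 = 0.27838 mol → 0.27838 mol Mg, 0.27838 mol O.
FeO: 57.00/71.844 = 0.79339 mol → 0.79339 mol Fe, 0.79339 mol O.
SiO2: 31.83/60.083 = 0.52977 mol → 0.52977 mol Si, 1.05954 mol O.
Total oxygen = 2.13131 mol. Normalization factor = 4/2.13131 = 1.87678.
Si per 4 O = 0.52977 × 1.87678 = 0.994.

0.994 Si apfu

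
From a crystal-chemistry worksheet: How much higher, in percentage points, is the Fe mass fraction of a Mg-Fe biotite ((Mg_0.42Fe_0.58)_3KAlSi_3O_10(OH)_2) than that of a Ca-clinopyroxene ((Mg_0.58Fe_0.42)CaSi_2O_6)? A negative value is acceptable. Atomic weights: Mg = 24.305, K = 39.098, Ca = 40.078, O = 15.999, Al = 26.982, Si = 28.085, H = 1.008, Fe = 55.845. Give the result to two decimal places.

10.37 percentage points

First mineral: 97.170 g Fe in 472.134 g formula = 20.58 wt% Fe.
Second mineral: 23.455 g Fe in 229.794 g formula = 10.21 wt% Fe.
20.58% − 10.21% gives a difference of 10.37 percentage points.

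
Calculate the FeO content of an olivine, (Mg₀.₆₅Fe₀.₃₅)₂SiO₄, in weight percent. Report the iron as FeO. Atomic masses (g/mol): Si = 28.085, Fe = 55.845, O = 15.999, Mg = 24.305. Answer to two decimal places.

Formula mass = 162.769 g/mol.
0.70 Fe → 0.7000 mol FeO per formula unit; M(FeO) = 71.844, so FeO mass = 50.291 g.
50.291/162.769 × 100 = 30.90 wt%.

30.90 wt%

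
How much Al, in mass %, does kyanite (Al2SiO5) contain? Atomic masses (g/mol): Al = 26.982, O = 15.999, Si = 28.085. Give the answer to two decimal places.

33.30 mass %

Molar mass of Al2SiO5: 2*26.982 + 1*28.085 + 5*15.999 = 162.044 g/mol.
Mass of Al per formula unit: 2 × 26.982 = 53.964 g.
Weight fraction Al = 53.964 / 162.044 = 0.3330.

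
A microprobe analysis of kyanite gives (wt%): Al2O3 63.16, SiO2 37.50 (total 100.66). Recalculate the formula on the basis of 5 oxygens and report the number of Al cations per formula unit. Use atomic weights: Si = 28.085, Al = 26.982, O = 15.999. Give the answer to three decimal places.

1.994 Al apfu

Al2O3 (M=101.961): mol = 0.61945; Al = 1.23890, O = 1.85835.
SiO2 (M=60.083): mol = 0.62414; Si = 0.62414, O = 1.24828.
ΣO = 3.10663; factor = 5/ΣO = 1.60946.
Al apfu = 1.23890 × 1.60946 = 1.994.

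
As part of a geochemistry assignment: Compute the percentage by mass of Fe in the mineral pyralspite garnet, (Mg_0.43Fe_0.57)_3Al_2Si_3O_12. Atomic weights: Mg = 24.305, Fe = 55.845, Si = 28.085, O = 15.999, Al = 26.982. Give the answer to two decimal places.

20.89 wt%

Molar mass of (Mg_0.43Fe_0.57)_3Al_2Si_3O_12: 1.29*24.305 + 1.71*55.845 + 2*26.982 + 3*28.085 + 12*15.999 = 457.055 g/mol.
Mass of Fe per formula unit: 1.71 × 55.845 = 95.495 g.
Weight fraction Fe = 95.495 / 457.055 = 0.2089.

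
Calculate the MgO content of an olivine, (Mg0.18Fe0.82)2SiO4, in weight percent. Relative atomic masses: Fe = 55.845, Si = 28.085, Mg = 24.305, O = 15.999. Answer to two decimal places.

Molar mass of (Mg0.18Fe0.82)2SiO4 = 0.36·24.305 + 1.64·55.845 + 1·28.085 + 4·15.999 = 192.417 g/mol.
Each formula unit contains 0.36 Mg, equivalent to 0.36/1 = 0.3600 mol MgO.
M(MgO) = 1×24.305 + 1×15.999 = 40.304 g/mol.
Mass of MgO per formula unit = 0.3600 × 40.304 = 14.509 g.
MgO wt% = 14.509 / 192.417 × 100 = 7.54%.

7.54 wt%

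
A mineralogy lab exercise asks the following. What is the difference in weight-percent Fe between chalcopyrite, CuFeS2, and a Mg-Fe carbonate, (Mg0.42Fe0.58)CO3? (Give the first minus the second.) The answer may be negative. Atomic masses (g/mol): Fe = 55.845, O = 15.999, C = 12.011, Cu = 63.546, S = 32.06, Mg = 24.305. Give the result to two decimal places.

-1.14 percentage points

M(CuFeS2) = 183.511 g/mol, so wt% Fe = 55.845/183.511 × 100 = 30.43%.
M((Mg0.42Fe0.58)CO3) = 102.606 g/mol, so wt% Fe = 32.390/102.606 × 100 = 31.57%.
30.43 − 31.57 = -1.14 pp.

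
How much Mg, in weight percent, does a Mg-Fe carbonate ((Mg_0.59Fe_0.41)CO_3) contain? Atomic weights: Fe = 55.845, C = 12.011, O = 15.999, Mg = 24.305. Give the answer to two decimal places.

Formula mass = 0.59·24.305 + 0.41·55.845 + 1·12.011 + 3·15.999 = 97.244 g/mol, of which 14.340 g is Mg.
So Mg makes up 14.340/97.244 = 0.1475 of the mass, i.e. 14.75%.

14.75 weight percent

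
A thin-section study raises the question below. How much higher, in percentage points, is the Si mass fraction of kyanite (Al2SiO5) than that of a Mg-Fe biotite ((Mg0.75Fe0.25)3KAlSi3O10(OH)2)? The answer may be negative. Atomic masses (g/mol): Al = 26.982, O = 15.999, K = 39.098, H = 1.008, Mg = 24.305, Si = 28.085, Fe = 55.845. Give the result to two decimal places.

-1.78 percentage points

M(Al2SiO5) = 162.044 g/mol, so wt% Si = 28.085/162.044 × 100 = 17.33%.
M((Mg0.75Fe0.25)3KAlSi3O10(OH)2) = 440.909 g/mol, so wt% Si = 84.255/440.909 × 100 = 19.11%.
17.33 − 19.11 = -1.78 pp.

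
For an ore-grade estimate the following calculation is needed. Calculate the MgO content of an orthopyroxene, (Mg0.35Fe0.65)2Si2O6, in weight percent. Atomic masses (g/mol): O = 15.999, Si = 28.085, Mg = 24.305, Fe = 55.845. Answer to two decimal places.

11.67 wt%

Formula mass = 241.776 g/mol.
0.70 Mg → 0.7000 mol MgO per formula unit; M(MgO) = 40.304, so MgO mass = 28.213 g.
28.213/241.776 × 100 = 11.67 wt%.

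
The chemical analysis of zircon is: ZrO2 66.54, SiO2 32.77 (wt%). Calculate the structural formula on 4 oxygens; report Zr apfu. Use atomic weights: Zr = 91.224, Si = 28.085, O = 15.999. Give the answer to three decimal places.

ZrO2: 66.54/123.222 = 0.54000 mol → 0.54000 mol Zr, 1.08000 mol O.
SiO2: 32.77/60.083 = 0.54541 mol → 0.54541 mol Si, 1.09082 mol O.
Total oxygen = 2.17082 mol. Normalization factor = 4/2.17082 = 1.84262.
Zr per 4 O = 0.54000 × 1.84262 = 0.995.

0.995 Zr apfu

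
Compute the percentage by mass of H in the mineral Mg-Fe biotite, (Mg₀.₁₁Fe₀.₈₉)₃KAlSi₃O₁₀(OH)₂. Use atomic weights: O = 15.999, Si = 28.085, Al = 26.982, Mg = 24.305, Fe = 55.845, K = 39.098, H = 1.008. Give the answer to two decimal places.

Molar mass of (Mg₀.₁₁Fe₀.₈₉)₃KAlSi₃O₁₀(OH)₂: 0.33×24.305 + 2.67×55.845 + 1×39.098 + 1×26.982 + 3×28.085 + 12×15.999 + 2×1.008 = 501.466 g/mol.
Mass of H per formula unit: 2 × 1.008 = 2.016 g.
Weight fraction H = 2.016 / 501.466 = 0.0040.

0.40 weight percent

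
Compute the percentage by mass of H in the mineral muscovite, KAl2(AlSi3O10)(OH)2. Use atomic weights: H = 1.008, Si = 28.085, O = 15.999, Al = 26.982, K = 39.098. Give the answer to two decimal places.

M(KAl2(AlSi3O10)(OH)2) = 398.303 g/mol.
H contributes 2 × 1.008 = 2.016 g per mole.
2.016/398.303 = 0.0051 → 0.51%.

0.51 mass %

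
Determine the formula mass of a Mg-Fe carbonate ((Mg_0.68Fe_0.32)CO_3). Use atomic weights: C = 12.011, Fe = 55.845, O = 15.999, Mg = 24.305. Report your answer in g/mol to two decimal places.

Mg: 0.68 × 24.305 = 16.5274
Fe: 0.32 × 55.845 = 17.8704
C: 1 × 12.011 = 12.0110
O: 3 × 15.999 = 47.9970
Summing the contributions gives the formula mass.

94.41 g/mol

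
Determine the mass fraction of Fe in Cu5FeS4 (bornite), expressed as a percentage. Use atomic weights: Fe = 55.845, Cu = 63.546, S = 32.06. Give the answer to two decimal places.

11.13 mass %

Molar mass of Cu5FeS4: 5×63.546 + 1×55.845 + 4×32.06 = 501.815 g/mol.
Mass of Fe per formula unit: 1 × 55.845 = 55.845 g.
Weight fraction Fe = 55.845 / 501.815 = 0.1113.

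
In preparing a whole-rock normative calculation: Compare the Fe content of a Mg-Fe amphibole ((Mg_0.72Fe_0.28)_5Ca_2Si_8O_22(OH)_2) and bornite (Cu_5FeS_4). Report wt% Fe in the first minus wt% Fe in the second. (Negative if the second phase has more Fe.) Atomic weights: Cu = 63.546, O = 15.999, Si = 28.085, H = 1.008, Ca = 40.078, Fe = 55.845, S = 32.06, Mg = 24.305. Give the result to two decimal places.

Fe in (Mg_0.72Fe_0.28)_5Ca_2Si_8O_22(OH)_2: molar mass 856.509 g/mol; 1.40×55.845 = 78.183 g → 9.13 wt%.
Fe in Cu_5FeS_4: molar mass 501.815 g/mol; 1×55.845 = 55.845 g → 11.13 wt%.
Difference = 9.13 − 11.13 = -2.00 percentage points.

-2.00 percentage points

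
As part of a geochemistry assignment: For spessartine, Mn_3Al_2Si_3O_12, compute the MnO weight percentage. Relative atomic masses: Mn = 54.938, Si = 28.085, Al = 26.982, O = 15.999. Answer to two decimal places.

42.99 wt%

M(Mn_3Al_2Si_3O_12) = 495.021 g/mol; M(MnO) = 70.937 g/mol.
Moles MnO per formula unit = 3 Mn ÷ 1 = 3.0000.
MnO fraction = (3.0000 × 70.937) / 495.021 = 212.811/495.021 = 0.4299.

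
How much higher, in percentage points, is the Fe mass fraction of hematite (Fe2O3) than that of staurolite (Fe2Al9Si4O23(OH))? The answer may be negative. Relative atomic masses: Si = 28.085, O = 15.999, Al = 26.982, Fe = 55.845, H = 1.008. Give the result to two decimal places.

56.83 percentage points

Fe in Fe2O3: molar mass 159.687 g/mol; 2×55.845 = 111.690 g → 69.94 wt%.
Fe in Fe2Al9Si4O23(OH): molar mass 851.852 g/mol; 2×55.845 = 111.690 g → 13.11 wt%.
Difference = 69.94 − 13.11 = 56.83 percentage points.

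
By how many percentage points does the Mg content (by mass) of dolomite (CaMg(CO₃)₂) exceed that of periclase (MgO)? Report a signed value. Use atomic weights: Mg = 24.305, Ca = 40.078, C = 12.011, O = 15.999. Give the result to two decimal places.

First mineral: 24.305 g Mg in 184.399 g formula = 13.18 wt% Mg.
Second mineral: 24.305 g Mg in 40.304 g formula = 60.30 wt% Mg.
13.18% − 60.30% gives a difference of -47.12 percentage points.

-47.12 percentage points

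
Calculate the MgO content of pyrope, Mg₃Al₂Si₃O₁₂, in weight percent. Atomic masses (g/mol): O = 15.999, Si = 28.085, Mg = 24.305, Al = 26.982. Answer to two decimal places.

Molar mass of Mg₃Al₂Si₃O₁₂ = 3·24.305 + 2·26.982 + 3·28.085 + 12·15.999 = 403.122 g/mol.
Each formula unit contains 3 Mg, equivalent to 3/1 = 3.0000 mol MgO.
M(MgO) = 1×24.305 + 1×15.999 = 40.304 g/mol.
Mass of MgO per formula unit = 3.0000 × 40.304 = 120.912 g.
MgO wt% = 120.912 / 403.122 × 100 = 29.99%.

29.99 wt%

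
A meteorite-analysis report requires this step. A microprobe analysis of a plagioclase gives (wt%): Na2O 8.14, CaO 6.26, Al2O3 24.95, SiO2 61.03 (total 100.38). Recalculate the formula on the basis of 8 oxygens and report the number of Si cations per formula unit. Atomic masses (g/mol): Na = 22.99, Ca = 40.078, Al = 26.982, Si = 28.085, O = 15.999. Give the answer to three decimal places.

8.14 wt% Na2O ÷ 61.979 g/mol = 0.13133 mol, giving 0.26266 Na and 0.13133 O.
6.26 wt% CaO ÷ 56.077 g/mol = 0.11163 mol, giving 0.11163 Ca and 0.11163 O.
24.95 wt% Al2O3 ÷ 101.961 g/mol = 0.24470 mol, giving 0.48940 Al and 0.73410 O.
61.03 wt% SiO2 ÷ 60.083 g/mol = 1.01576 mol, giving 1.01576 Si and 2.03152 O.
Oxygen sums to 3.00858; scaling by 8/3.00858 = 2.65906 puts the formula on 8 O.
Si: 1.01576 × 2.65906 = 2.701 atoms per formula unit.

2.701 Si apfu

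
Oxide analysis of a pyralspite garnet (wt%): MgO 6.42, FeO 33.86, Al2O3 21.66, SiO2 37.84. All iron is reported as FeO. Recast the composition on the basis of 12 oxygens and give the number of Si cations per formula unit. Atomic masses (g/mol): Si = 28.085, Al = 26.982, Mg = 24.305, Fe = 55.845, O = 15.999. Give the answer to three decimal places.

MgO (M=40.304): mol = 0.15929; Mg = 0.15929, O = 0.15929.
FeO (M=71.844): mol = 0.47130; Fe = 0.47130, O = 0.47130.
Al2O3 (M=101.961): mol = 0.21243; Al = 0.42486, O = 0.63729.
SiO2 (M=60.083): mol = 0.62980; Si = 0.62980, O = 1.25960.
ΣO = 2.52748; factor = 12/ΣO = 4.74781.
Si apfu = 0.62980 × 4.74781 = 2.990.

2.990 Si apfu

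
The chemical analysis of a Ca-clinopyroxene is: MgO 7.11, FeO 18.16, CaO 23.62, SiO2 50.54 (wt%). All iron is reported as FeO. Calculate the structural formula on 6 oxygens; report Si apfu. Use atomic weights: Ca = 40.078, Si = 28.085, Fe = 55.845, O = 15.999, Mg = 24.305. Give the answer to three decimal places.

1.993 Si apfu

7.11 wt% MgO ÷ 40.304 g/mol = 0.17641 mol, giving 0.17641 Mg and 0.17641 O.
18.16 wt% FeO ÷ 71.844 g/mol = 0.25277 mol, giving 0.25277 Fe and 0.25277 O.
23.62 wt% CaO ÷ 56.077 g/mol = 0.42121 mol, giving 0.42121 Ca and 0.42121 O.
50.54 wt% SiO2 ÷ 60.083 g/mol = 0.84117 mol, giving 0.84117 Si and 1.68234 O.
Oxygen sums to 2.53273; scaling by 6/2.53273 = 2.36899 puts the formula on 6 O.
Si: 0.84117 × 2.36899 = 1.993 atoms per formula unit.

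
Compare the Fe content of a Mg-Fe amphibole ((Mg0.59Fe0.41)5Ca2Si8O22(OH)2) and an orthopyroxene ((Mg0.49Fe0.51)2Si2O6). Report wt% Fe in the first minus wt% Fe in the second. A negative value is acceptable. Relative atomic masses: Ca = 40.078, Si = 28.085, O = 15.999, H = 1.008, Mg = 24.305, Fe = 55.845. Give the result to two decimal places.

-11.40 percentage points

Fe in (Mg0.59Fe0.41)5Ca2Si8O22(OH)2: molar mass 877.010 g/mol; 2.05×55.845 = 114.482 g → 13.05 wt%.
Fe in (Mg0.49Fe0.51)2Si2O6: molar mass 232.945 g/mol; 1.02×55.845 = 56.962 g → 24.45 wt%.
Difference = 13.05 − 24.45 = -11.40 percentage points.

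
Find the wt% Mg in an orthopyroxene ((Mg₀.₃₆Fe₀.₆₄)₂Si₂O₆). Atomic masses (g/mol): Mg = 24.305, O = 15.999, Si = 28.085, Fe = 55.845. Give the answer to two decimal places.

7.26 mass %

Formula mass = 0.72*24.305 + 1.28*55.845 + 2*28.085 + 6*15.999 = 241.145 g/mol, of which 17.500 g is Mg.
So Mg makes up 17.500/241.145 = 0.0726 of the mass, i.e. 7.26%.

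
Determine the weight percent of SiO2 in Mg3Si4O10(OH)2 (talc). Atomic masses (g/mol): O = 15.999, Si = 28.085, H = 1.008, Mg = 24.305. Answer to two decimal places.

63.37 wt%

M(Mg3Si4O10(OH)2) = 379.259 g/mol; M(SiO2) = 60.083 g/mol.
Moles SiO2 per formula unit = 4 Si ÷ 1 = 4.0000.
SiO2 fraction = (4.0000 × 60.083) / 379.259 = 240.332/379.259 = 0.6337.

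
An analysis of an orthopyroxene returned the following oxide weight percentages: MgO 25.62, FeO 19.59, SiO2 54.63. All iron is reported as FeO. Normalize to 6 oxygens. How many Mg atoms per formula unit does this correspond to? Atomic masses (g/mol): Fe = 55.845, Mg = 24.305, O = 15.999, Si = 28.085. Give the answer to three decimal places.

MgO (M=40.304): mol = 0.63567; Mg = 0.63567, O = 0.63567.
FeO (M=71.844): mol = 0.27267; Fe = 0.27267, O = 0.27267.
SiO2 (M=60.083): mol = 0.90924; Si = 0.90924, O = 1.81848.
ΣO = 2.72682; factor = 6/ΣO = 2.20037.
Mg apfu = 0.63567 × 2.20037 = 1.399.

1.399 Mg apfu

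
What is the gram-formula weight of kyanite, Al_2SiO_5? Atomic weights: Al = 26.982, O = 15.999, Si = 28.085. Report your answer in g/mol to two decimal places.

162.04 g/mol

Al: 2 × 26.982 = 53.9640
Si: 1 × 28.085 = 28.0850
O: 5 × 15.999 = 79.9950
Summing the contributions gives the formula mass.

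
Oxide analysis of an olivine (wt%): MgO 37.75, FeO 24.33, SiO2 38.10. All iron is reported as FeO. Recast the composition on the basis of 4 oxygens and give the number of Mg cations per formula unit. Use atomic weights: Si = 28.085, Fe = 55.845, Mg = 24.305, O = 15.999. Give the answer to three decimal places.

1.473 Mg apfu

37.75 wt% MgO ÷ 40.304 g/mol = 0.93663 mol, giving 0.93663 Mg and 0.93663 O.
24.33 wt% FeO ÷ 71.844 g/mol = 0.33865 mol, giving 0.33865 Fe and 0.33865 O.
38.10 wt% SiO2 ÷ 60.083 g/mol = 0.63412 mol, giving 0.63412 Si and 1.26824 O.
Oxygen sums to 2.54352; scaling by 4/2.54352 = 1.57262 puts the formula on 4 O.
Mg: 0.93663 × 1.57262 = 1.473 atoms per formula unit.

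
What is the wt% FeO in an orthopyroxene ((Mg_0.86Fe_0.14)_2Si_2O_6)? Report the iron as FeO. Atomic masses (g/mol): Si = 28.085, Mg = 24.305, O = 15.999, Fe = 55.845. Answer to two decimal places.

M((Mg_0.86Fe_0.14)_2Si_2O_6) = 209.605 g/mol; M(FeO) = 71.844 g/mol.
Moles FeO per formula unit = 0.28 Fe ÷ 1 = 0.2800.
FeO fraction = (0.2800 × 71.844) / 209.605 = 20.116/209.605 = 0.0960.

9.60 wt%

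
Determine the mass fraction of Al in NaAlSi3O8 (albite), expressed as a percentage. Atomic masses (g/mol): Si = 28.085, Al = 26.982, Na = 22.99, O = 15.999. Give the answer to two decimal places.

10.29 mass %

Molar mass of NaAlSi3O8: 1*22.99 + 1*26.982 + 3*28.085 + 8*15.999 = 262.219 g/mol.
Mass of Al per formula unit: 1 × 26.982 = 26.982 g.
Weight fraction Al = 26.982 / 262.219 = 0.1029.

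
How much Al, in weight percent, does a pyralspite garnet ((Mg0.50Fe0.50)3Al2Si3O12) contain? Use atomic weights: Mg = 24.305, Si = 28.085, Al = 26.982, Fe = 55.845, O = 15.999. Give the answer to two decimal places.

Formula mass = 1.50*24.305 + 1.50*55.845 + 2*26.982 + 3*28.085 + 12*15.999 = 450.432 g/mol, of which 53.964 g is Al.
So Al makes up 53.964/450.432 = 0.1198 of the mass, i.e. 11.98%.

11.98 weight percent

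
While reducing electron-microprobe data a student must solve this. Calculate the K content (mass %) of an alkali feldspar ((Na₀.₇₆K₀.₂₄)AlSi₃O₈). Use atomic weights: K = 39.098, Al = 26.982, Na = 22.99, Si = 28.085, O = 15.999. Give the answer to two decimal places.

3.53 mass %

M((Na₀.₇₆K₀.₂₄)AlSi₃O₈) = 266.085 g/mol.
K contributes 0.24 × 39.098 = 9.384 g per mole.
9.384/266.085 = 0.0353 → 3.53%.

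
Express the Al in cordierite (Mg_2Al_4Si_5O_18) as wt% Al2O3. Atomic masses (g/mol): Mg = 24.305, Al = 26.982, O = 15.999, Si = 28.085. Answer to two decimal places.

34.86 wt%

Molar mass of Mg_2Al_4Si_5O_18 = 2×24.305 + 4×26.982 + 5×28.085 + 18×15.999 = 584.945 g/mol.
Each formula unit contains 4 Al, equivalent to 4/2 = 2.0000 mol Al2O3.
M(Al2O3) = 2×26.982 + 3×15.999 = 101.961 g/mol.
Mass of Al2O3 per formula unit = 2.0000 × 101.961 = 203.922 g.
Al2O3 wt% = 203.922 / 584.945 × 100 = 34.86%.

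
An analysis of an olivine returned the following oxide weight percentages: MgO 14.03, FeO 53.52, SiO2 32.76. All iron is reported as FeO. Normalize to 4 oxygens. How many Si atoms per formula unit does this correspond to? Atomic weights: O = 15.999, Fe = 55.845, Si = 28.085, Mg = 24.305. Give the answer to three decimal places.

0.999 Si apfu

14.03 wt% MgO ÷ 40.304 g/mol = 0.34810 mol, giving 0.34810 Mg and 0.34810 O.
53.52 wt% FeO ÷ 71.844 g/mol = 0.74495 mol, giving 0.74495 Fe and 0.74495 O.
32.76 wt% SiO2 ÷ 60.083 g/mol = 0.54525 mol, giving 0.54525 Si and 1.09050 O.
Oxygen sums to 2.18355; scaling by 4/2.18355 = 1.83188 puts the formula on 4 O.
Si: 0.54525 × 1.83188 = 0.999 atoms per formula unit.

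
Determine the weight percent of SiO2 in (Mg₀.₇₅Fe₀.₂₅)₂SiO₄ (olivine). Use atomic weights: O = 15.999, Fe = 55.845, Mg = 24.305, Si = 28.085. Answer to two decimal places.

38.40 wt%

Molar mass of (Mg₀.₇₅Fe₀.₂₅)₂SiO₄ = 1.50×24.305 + 0.50×55.845 + 1×28.085 + 4×15.999 = 156.461 g/mol.
Each formula unit contains 1 Si, equivalent to 1/1 = 1.0000 mol SiO2.
M(SiO2) = 1×28.085 + 2×15.999 = 60.083 g/mol.
Mass of SiO2 per formula unit = 1.0000 × 60.083 = 60.083 g.
SiO2 wt% = 60.083 / 156.461 × 100 = 38.40%.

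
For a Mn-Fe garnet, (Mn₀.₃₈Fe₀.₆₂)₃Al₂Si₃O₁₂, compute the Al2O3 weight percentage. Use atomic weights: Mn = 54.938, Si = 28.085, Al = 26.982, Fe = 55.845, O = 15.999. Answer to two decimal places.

20.53 wt%

Molar mass of (Mn₀.₃₈Fe₀.₆₂)₃Al₂Si₃O₁₂ = 1.14×54.938 + 1.86×55.845 + 2×26.982 + 3×28.085 + 12×15.999 = 496.708 g/mol.
Each formula unit contains 2 Al, equivalent to 2/2 = 1.0000 mol Al2O3.
M(Al2O3) = 2×26.982 + 3×15.999 = 101.961 g/mol.
Mass of Al2O3 per formula unit = 1.0000 × 101.961 = 101.961 g.
Al2O3 wt% = 101.961 / 496.708 × 100 = 20.53%.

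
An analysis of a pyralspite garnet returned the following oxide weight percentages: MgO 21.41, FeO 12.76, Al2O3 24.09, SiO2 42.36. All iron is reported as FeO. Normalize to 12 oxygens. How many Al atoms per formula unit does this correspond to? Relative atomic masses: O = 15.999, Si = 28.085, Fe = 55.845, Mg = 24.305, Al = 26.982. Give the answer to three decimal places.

21.41 wt% MgO ÷ 40.304 g/mol = 0.53121 mol, giving 0.53121 Mg and 0.53121 O.
12.76 wt% FeO ÷ 71.844 g/mol = 0.17761 mol, giving 0.17761 Fe and 0.17761 O.
24.09 wt% Al2O3 ÷ 101.961 g/mol = 0.23627 mol, giving 0.47254 Al and 0.70881 O.
42.36 wt% SiO2 ÷ 60.083 g/mol = 0.70502 mol, giving 0.70502 Si and 1.41004 O.
Oxygen sums to 2.82767; scaling by 12/2.82767 = 4.24378 puts the formula on 12 O.
Al: 0.47254 × 4.24378 = 2.005 atoms per formula unit.

2.005 Al apfu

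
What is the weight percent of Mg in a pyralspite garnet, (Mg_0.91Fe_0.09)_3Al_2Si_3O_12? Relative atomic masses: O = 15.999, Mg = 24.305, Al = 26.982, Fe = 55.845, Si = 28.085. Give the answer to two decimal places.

16.12 weight percent

Molar mass of (Mg_0.91Fe_0.09)_3Al_2Si_3O_12: 2.73·24.305 + 0.27·55.845 + 2·26.982 + 3·28.085 + 12·15.999 = 411.638 g/mol.
Mass of Mg per formula unit: 2.73 × 24.305 = 66.353 g.
Weight fraction Mg = 66.353 / 411.638 = 0.1612.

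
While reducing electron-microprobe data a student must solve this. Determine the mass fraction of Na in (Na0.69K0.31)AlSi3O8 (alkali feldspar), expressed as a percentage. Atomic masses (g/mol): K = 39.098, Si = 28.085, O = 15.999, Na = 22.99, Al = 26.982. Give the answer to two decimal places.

5.94 weight percent

Formula mass = 0.69·22.99 + 0.31·39.098 + 1·26.982 + 3·28.085 + 8·15.999 = 267.212 g/mol, of which 15.863 g is Na.
So Na makes up 15.863/267.212 = 0.0594 of the mass, i.e. 5.94%.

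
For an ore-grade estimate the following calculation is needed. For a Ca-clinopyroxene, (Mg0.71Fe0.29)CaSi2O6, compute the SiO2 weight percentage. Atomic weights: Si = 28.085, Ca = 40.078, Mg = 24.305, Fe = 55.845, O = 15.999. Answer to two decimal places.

M((Mg0.71Fe0.29)CaSi2O6) = 225.694 g/mol; M(SiO2) = 60.083 g/mol.
Moles SiO2 per formula unit = 2 Si ÷ 1 = 2.0000.
SiO2 fraction = (2.0000 × 60.083) / 225.694 = 120.166/225.694 = 0.5324.

53.24 wt%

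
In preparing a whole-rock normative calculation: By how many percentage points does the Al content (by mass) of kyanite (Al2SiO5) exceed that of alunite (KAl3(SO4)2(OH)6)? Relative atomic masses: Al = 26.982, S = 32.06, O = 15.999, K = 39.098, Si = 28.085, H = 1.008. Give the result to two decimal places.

13.76 percentage points

Al in Al2SiO5: molar mass 162.044 g/mol; 2×26.982 = 53.964 g → 33.30 wt%.
Al in KAl3(SO4)2(OH)6: molar mass 414.198 g/mol; 3×26.982 = 80.946 g → 19.54 wt%.
Difference = 33.30 − 19.54 = 13.76 percentage points.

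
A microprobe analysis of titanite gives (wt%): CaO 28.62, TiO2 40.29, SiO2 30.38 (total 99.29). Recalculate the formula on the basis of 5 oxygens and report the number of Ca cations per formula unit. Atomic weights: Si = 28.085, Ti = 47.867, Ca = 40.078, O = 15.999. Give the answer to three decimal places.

1.008 Ca apfu

CaO: 28.62/56.077 = 0.51037 mol → 0.51037 mol Ca, 0.51037 mol O.
TiO2: 40.29/79.865 = 0.50448 mol → 0.50448 mol Ti, 1.00896 mol O.
SiO2: 30.38/60.083 = 0.50563 mol → 0.50563 mol Si, 1.01126 mol O.
Total oxygen = 2.53059 mol. Normalization factor = 5/2.53059 = 1.97582.
Ca per 5 O = 0.51037 × 1.97582 = 1.008.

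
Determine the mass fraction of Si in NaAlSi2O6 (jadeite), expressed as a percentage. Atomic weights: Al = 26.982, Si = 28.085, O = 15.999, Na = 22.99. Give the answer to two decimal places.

27.79 mass %

M(NaAlSi2O6) = 202.136 g/mol.
Si contributes 2 × 28.085 = 56.170 g per mole.
56.170/202.136 = 0.2779 → 27.79%.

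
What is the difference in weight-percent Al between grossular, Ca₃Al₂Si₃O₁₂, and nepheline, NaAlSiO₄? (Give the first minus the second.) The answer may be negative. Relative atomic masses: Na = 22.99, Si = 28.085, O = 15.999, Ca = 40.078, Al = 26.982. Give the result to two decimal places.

-7.01 percentage points

First mineral: 53.964 g Al in 450.441 g formula = 11.98 wt% Al.
Second mineral: 26.982 g Al in 142.053 g formula = 18.99 wt% Al.
11.98% − 18.99% gives a difference of -7.01 percentage points.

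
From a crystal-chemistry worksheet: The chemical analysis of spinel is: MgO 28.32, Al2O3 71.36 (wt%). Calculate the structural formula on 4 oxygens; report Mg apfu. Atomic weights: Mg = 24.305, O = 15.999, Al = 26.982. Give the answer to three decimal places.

1.003 Mg apfu

MgO: 28.32/40.304 = 0.70266 mol → 0.70266 mol Mg, 0.70266 mol O.
Al2O3: 71.36/101.961 = 0.69988 mol → 1.39976 mol Al, 2.09964 mol O.
Total oxygen = 2.80230 mol. Normalization factor = 4/2.80230 = 1.42740.
Mg per 4 O = 0.70266 × 1.42740 = 1.003.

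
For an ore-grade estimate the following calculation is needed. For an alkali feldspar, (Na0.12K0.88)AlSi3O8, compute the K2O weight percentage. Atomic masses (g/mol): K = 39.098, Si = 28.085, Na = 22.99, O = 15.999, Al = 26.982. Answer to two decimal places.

15.00 wt%

Molar mass of (Na0.12K0.88)AlSi3O8 = 0.12·22.99 + 0.88·39.098 + 1·26.982 + 3·28.085 + 8·15.999 = 276.394 g/mol.
Each formula unit contains 0.88 K, equivalent to 0.88/2 = 0.4400 mol K2O.
M(K2O) = 2×39.098 + 1×15.999 = 94.195 g/mol.
Mass of K2O per formula unit = 0.4400 × 94.195 = 41.446 g.
K2O wt% = 41.446 / 276.394 × 100 = 15.00%.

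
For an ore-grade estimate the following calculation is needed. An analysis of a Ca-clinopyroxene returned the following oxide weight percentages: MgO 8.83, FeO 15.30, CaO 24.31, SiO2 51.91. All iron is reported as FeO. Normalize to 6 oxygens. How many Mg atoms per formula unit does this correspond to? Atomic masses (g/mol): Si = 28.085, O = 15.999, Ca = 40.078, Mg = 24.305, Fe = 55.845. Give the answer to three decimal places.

8.83 wt% MgO ÷ 40.304 g/mol = 0.21908 mol, giving 0.21908 Mg and 0.21908 O.
15.30 wt% FeO ÷ 71.844 g/mol = 0.21296 mol, giving 0.21296 Fe and 0.21296 O.
24.31 wt% CaO ÷ 56.077 g/mol = 0.43351 mol, giving 0.43351 Ca and 0.43351 O.
51.91 wt% SiO2 ÷ 60.083 g/mol = 0.86397 mol, giving 0.86397 Si and 1.72794 O.
Oxygen sums to 2.59349; scaling by 6/2.59349 = 2.31348 puts the formula on 6 O.
Mg: 0.21908 × 2.31348 = 0.507 atoms per formula unit.

0.507 Mg apfu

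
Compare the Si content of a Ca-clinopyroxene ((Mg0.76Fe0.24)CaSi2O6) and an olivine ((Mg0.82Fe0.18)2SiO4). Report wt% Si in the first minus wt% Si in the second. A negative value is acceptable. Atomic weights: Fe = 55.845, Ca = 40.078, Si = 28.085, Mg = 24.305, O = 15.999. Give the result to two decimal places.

M((Mg0.76Fe0.24)CaSi2O6) = 224.117 g/mol, so wt% Si = 56.170/224.117 × 100 = 25.06%.
M((Mg0.82Fe0.18)2SiO4) = 152.045 g/mol, so wt% Si = 28.085/152.045 × 100 = 18.47%.
25.06 − 18.47 = 6.59 pp.

6.59 percentage points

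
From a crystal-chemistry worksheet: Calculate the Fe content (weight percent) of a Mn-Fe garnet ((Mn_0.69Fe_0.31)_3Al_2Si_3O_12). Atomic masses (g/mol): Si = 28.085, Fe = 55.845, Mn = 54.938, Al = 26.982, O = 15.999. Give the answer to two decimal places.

10.47 weight percent

M((Mn_0.69Fe_0.31)_3Al_2Si_3O_12) = 495.865 g/mol.
Fe contributes 0.93 × 55.845 = 51.936 g per mole.
51.936/495.865 = 0.1047 → 10.47%.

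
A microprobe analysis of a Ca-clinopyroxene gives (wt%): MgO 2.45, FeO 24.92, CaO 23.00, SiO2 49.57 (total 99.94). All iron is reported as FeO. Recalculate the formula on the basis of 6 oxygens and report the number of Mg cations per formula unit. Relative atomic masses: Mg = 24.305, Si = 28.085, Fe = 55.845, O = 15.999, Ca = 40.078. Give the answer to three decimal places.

0.148 Mg apfu

MgO (M=40.304): mol = 0.06079; Mg = 0.06079, O = 0.06079.
FeO (M=71.844): mol = 0.34686; Fe = 0.34686, O = 0.34686.
CaO (M=56.077): mol = 0.41015; Ca = 0.41015, O = 0.41015.
SiO2 (M=60.083): mol = 0.82503; Si = 0.82503, O = 1.65006.
ΣO = 2.46786; factor = 6/ΣO = 2.43126.
Mg apfu = 0.06079 × 2.43126 = 0.148.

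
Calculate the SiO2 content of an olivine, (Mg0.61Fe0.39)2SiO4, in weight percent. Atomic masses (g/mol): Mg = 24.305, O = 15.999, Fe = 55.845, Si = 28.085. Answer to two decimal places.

M((Mg0.61Fe0.39)2SiO4) = 165.292 g/mol; M(SiO2) = 60.083 g/mol.
Moles SiO2 per formula unit = 1 Si ÷ 1 = 1.0000.
SiO2 fraction = (1.0000 × 60.083) / 165.292 = 60.083/165.292 = 0.3635.

36.35 wt%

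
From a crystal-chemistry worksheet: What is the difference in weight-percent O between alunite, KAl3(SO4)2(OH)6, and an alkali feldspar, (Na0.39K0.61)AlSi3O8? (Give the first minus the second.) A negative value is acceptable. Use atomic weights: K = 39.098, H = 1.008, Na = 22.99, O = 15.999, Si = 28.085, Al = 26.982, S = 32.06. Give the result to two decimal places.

First mineral: 223.986 g O in 414.198 g formula = 54.08 wt% O.
Second mineral: 127.992 g O in 272.045 g formula = 47.05 wt% O.
54.08% − 47.05% gives a difference of 7.03 percentage points.

7.03 percentage points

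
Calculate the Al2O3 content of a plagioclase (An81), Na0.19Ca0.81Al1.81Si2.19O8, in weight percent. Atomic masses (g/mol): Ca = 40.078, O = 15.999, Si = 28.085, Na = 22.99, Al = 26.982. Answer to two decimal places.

Molar mass of Na0.19Ca0.81Al1.81Si2.19O8 = 0.19·22.99 + 0.81·40.078 + 1.81·26.982 + 2.19·28.085 + 8·15.999 = 275.167 g/mol.
Each formula unit contains 1.81 Al, equivalent to 1.81/2 = 0.9050 mol Al2O3.
M(Al2O3) = 2×26.982 + 3×15.999 = 101.961 g/mol.
Mass of Al2O3 per formula unit = 0.9050 × 101.961 = 92.275 g.
Al2O3 wt% = 92.275 / 275.167 × 100 = 33.53%.

33.53 wt%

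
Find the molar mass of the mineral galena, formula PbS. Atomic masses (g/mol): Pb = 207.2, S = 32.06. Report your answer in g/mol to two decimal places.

Pb: 1 × 207.2 = 207.2000
S: 1 × 32.06 = 32.0600
Summing the contributions gives the formula mass.

239.26 g/mol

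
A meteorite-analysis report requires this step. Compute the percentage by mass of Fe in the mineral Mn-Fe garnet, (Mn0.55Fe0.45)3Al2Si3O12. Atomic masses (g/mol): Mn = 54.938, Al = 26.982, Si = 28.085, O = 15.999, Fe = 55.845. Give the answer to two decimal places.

15.19 wt%

Formula mass = 1.65×54.938 + 1.35×55.845 + 2×26.982 + 3×28.085 + 12×15.999 = 496.245 g/mol, of which 75.391 g is Fe.
So Fe makes up 75.391/496.245 = 0.1519 of the mass, i.e. 15.19%.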